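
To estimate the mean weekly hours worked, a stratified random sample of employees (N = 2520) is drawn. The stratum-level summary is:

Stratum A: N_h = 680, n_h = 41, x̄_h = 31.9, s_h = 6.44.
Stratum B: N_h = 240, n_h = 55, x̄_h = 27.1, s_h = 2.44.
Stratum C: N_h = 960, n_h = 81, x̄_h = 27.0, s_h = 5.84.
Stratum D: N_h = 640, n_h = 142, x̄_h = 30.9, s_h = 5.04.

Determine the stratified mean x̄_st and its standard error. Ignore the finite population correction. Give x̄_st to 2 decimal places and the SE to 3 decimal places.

x̄_st ≈ 29.32, SE ≈ 0.384

x̄_st = Σ W_h x̄_h = (680·31.9 + 240·27.1 + 960·27.0 + 640·30.9)/2520 = 29.32222
V̂(x̄_st) = Σ W_h² s_h²/n_h, with W_h = N_h/N and N = 2520:
  stratum A: (680/2520)²·6.44²/41 = 0.0736554
  stratum B: (240/2520)²·2.44²/55 = 0.000981835
  stratum C: (960/2520)²·5.84²/81 = 0.0611057
  stratum D: (640/2520)²·5.04²/142 = 0.011538
V̂(x̄_st) = 0.147281
SE(x̄_st) = √0.147281 = 0.383772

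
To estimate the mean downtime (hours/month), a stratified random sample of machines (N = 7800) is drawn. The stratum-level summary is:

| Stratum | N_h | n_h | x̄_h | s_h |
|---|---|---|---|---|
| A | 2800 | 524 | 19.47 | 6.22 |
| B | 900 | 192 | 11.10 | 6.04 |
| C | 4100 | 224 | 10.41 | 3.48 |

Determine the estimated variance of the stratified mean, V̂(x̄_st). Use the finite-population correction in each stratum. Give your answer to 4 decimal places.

V̂(x̄_st) ≈ 0.0238

V̂(x̄_st) = Σ W_h² (1 − n_h/N_h) s_h²/n_h, with W_h = N_h/N and N = 7800:
  stratum A: (2800/7800)²·(1 − 524/2800)·6.22²/524 = 0.00773376
  stratum B: (900/7800)²·(1 − 192/900)·6.04²/192 = 0.00199003
  stratum C: (4100/7800)²·(1 − 224/4100)·3.48²/224 = 0.0141218
V̂(x̄_st) = 0.0238455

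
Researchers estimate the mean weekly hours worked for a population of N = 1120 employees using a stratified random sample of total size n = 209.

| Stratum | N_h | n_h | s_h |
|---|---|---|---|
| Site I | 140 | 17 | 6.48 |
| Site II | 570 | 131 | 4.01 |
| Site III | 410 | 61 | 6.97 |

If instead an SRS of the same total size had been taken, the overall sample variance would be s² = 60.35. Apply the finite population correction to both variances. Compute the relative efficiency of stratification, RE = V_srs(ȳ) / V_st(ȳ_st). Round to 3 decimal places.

V̂(ȳ_st) = Σ W_h² (1 − n_h/N_h) s_h²/n_h, with W_h = N_h/N and N = 1120:
  stratum Site I: (140/1120)²·(1 − 17/140)·6.48²/17 = 0.0339077
  stratum Site II: (570/1120)²·(1 − 131/570)·4.01²/131 = 0.0244862
  stratum Site III: (410/1120)²·(1 − 61/410)·6.97²/61 = 0.0908467
V_st = 0.149241
V_srs = (1 − 209/1120)·60.35/209 = 0.234872
Relative efficiency = V_srs / V_st = 0.234872/0.149241 = 1.5738

RE ≈ 1.574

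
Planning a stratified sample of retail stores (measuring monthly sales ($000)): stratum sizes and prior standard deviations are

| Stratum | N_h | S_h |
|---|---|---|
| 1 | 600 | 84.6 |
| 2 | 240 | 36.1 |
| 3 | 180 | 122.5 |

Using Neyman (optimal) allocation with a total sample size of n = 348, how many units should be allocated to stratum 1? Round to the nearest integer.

217

Neyman allocation: n_h = n · N_h S_h / Σ N_i S_i, with n = 348.
  stratum 1: N_h·S_h = 600·84.6 = 50760.00
  stratum 2: N_h·S_h = 240·36.1 = 8664.00
  stratum 3: N_h·S_h = 180·122.5 = 22050.00
Σ N_h S_h = 81474.00
n for stratum 1 = 348·50760.00/81474.00 = 216.811 → 217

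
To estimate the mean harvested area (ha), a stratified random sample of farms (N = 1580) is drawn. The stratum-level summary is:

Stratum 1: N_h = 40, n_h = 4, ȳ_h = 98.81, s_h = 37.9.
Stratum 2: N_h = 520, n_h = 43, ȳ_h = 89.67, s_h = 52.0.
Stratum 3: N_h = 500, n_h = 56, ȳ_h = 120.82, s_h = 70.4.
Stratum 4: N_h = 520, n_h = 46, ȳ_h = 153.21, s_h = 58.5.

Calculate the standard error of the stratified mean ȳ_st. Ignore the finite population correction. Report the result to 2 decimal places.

V̂(ȳ_st) = Σ W_h² s_h²/n_h, with W_h = N_h/N and N = 1580:
  stratum 1: (40/1580)²·37.9²/4 = 0.230157
  stratum 2: (520/1580)²·52.0²/43 = 6.81131
  stratum 3: (500/1580)²·70.4²/56 = 8.86305
  stratum 4: (520/1580)²·58.5²/46 = 8.05836
V̂(ȳ_st) = 23.9629
SE(ȳ_st) = √23.9629 = 4.89519

SE(ȳ_st) ≈ 4.90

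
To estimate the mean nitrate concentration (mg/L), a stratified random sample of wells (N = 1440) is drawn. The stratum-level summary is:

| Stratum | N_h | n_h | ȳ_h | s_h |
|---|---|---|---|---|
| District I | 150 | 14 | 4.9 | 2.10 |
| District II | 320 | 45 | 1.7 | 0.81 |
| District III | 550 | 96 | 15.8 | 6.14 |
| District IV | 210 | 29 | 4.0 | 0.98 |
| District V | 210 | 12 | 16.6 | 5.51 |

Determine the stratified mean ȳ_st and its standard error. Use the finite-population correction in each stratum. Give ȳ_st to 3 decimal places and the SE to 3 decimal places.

ȳ_st ≈ 9.927, SE ≈ 0.320

ȳ_st = Σ W_h ȳ_h = (150·4.9 + 320·1.7 + 550·15.8 + 210·4.0 + 210·16.6)/1440 = 9.92708
V̂(ȳ_st) = Σ W_h² (1 − n_h/N_h) s_h²/n_h, with W_h = N_h/N and N = 1440:
  stratum District I: (150/1440)²·(1 − 14/150)·2.10²/14 = 0.00309896
  stratum District II: (320/1440)²·(1 − 45/320)·0.81²/45 = 0.00061875
  stratum District III: (550/1440)²·(1 − 96/550)·6.14²/96 = 0.0472889
  stratum District IV: (210/1440)²·(1 − 29/210)·0.98²/29 = 0.000607054
  stratum District V: (210/1440)²·(1 − 12/210)·5.51²/12 = 0.0507319
V̂(ȳ_st) = 0.102346
SE(ȳ_st) = √0.102346 = 0.319915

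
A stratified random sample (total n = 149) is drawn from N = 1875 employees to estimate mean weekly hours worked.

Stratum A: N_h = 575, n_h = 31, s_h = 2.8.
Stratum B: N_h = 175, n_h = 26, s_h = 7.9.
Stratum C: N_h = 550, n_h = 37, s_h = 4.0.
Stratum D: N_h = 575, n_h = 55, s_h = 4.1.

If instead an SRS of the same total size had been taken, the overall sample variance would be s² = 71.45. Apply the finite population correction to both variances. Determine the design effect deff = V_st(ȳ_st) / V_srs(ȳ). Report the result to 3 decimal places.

V̂(ȳ_st) = Σ W_h² (1 − n_h/N_h) s_h²/n_h, with W_h = N_h/N and N = 1875:
  stratum A: (575/1875)²·(1 − 31/575)·2.8²/31 = 0.0225019
  stratum B: (175/1875)²·(1 − 26/175)·7.9²/26 = 0.0178034
  stratum C: (550/1875)²·(1 − 37/550)·4.0²/37 = 0.0347053
  stratum D: (575/1875)²·(1 − 55/575)·4.1²/55 = 0.025994
V_st = 0.101005
V_srs = (1 − 149/1875)·71.45/149 = 0.441424
deff = V_st / V_srs = 0.101005/0.441424 = 0.2288

deff ≈ 0.229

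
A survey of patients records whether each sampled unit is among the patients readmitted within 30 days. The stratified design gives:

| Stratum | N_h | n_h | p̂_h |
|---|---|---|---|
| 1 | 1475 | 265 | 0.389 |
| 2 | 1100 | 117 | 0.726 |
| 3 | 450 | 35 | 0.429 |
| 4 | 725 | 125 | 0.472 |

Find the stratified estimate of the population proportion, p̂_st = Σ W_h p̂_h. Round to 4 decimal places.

N = 3750; stratum weights W_h = N_h/N.
p̂_st = Σ W_h p̂_h = (1475·0.389 + 1100·0.726 + 450·0.429 + 725·0.472)/3750 = 0.50870

p̂_st ≈ 0.5087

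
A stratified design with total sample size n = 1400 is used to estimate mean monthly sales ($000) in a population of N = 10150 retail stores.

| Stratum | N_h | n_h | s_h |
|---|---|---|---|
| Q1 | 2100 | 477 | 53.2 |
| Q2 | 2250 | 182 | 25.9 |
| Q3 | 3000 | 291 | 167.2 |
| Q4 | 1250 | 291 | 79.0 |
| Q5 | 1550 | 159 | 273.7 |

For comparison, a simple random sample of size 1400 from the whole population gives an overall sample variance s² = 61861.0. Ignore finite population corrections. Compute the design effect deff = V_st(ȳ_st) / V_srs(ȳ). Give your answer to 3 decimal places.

V̂(ȳ_st) = Σ W_h² s_h²/n_h, with W_h = N_h/N and N = 10150:
  stratum Q1: (2100/10150)²·53.2²/477 = 0.253987
  stratum Q2: (2250/10150)²·25.9²/182 = 0.181118
  stratum Q3: (3000/10150)²·167.2²/291 = 8.39247
  stratum Q4: (1250/10150)²·79.0²/291 = 0.325274
  stratum Q5: (1550/10150)²·273.7²/159 = 10.9871
V_st = 20.14
V_srs = s²/n = 61861.0/1400 = 44.1864
deff = V_st / V_srs = 20.14/44.1864 = 0.4558

deff ≈ 0.456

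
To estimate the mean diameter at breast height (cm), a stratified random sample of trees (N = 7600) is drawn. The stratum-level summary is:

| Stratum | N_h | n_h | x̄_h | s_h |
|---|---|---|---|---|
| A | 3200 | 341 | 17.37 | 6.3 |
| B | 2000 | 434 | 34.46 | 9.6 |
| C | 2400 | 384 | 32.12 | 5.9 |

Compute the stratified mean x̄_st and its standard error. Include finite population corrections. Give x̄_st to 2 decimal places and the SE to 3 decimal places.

x̄_st = Σ W_h x̄_h = (3200·17.37 + 2000·34.46 + 2400·32.12)/7600 = 26.52526
V̂(x̄_st) = Σ W_h² (1 − n_h/N_h) s_h²/n_h, with W_h = N_h/N and N = 7600:
  stratum A: (3200/7600)²·(1 − 341/3200)·6.3²/341 = 0.0184359
  stratum B: (2000/7600)²·(1 − 434/2000)·9.6²/434 = 0.0115146
  stratum C: (2400/7600)²·(1 − 384/2400)·5.9²/384 = 0.00759359
V̂(x̄_st) = 0.037544
SE(x̄_st) = √0.037544 = 0.193763

x̄_st ≈ 26.53, SE ≈ 0.194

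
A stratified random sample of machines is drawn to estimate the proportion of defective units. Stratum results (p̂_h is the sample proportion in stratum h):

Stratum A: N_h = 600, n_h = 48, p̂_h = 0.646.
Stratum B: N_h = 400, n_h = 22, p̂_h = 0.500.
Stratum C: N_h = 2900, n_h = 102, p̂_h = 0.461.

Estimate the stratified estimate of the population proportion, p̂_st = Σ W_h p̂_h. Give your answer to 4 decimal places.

N = 3900; stratum weights W_h = N_h/N.
p̂_st = Σ W_h p̂_h = (600·0.646 + 400·0.500 + 2900·0.461)/3900 = 0.49346

p̂_st ≈ 0.4935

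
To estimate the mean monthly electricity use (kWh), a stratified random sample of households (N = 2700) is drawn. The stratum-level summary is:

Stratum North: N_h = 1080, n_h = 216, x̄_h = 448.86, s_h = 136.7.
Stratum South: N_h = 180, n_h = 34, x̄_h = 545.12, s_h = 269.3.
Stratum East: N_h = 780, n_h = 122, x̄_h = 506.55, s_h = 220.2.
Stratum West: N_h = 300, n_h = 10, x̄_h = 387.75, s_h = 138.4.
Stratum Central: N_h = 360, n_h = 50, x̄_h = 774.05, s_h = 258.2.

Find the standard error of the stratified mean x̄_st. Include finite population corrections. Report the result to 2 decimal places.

SE(x̄_st) ≈ 9.49

V̂(x̄_st) = Σ W_h² (1 − n_h/N_h) s_h²/n_h, with W_h = N_h/N and N = 2700:
  stratum North: (1080/2700)²·(1 − 216/1080)·136.7²/216 = 11.0737
  stratum South: (180/2700)²·(1 − 34/180)·269.3²/34 = 7.68939
  stratum East: (780/2700)²·(1 − 122/780)·220.2²/122 = 27.9813
  stratum West: (300/2700)²·(1 − 10/300)·138.4²/10 = 22.8594
  stratum Central: (360/2700)²·(1 − 50/360)·258.2²/50 = 20.4117
V̂(x̄_st) = 90.0154
SE(x̄_st) = √90.0154 = 9.48765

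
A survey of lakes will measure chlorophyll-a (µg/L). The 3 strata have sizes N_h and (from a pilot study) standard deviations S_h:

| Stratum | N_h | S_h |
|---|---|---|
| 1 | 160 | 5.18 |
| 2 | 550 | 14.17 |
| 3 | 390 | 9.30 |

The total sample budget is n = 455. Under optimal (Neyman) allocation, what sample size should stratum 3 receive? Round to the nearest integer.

135

Neyman allocation: n_h = n · N_h S_h / Σ N_i S_i, with n = 455.
  stratum 1: N_h·S_h = 160·5.18 = 828.80
  stratum 2: N_h·S_h = 550·14.17 = 7793.50
  stratum 3: N_h·S_h = 390·9.30 = 3627.00
Σ N_h S_h = 12249.30
n for stratum 3 = 455·3627.00/12249.30 = 134.725 → 135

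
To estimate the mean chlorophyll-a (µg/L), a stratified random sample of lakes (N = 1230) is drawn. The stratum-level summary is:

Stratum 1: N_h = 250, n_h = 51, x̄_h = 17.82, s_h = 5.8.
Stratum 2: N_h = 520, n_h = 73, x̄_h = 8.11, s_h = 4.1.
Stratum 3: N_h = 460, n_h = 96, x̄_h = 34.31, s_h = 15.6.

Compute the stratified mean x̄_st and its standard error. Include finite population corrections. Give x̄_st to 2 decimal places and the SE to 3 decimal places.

x̄_st = Σ W_h x̄_h = (250·17.82 + 520·8.11 + 460·34.31)/1230 = 19.88195
V̂(x̄_st) = Σ W_h² (1 − n_h/N_h) s_h²/n_h, with W_h = N_h/N and N = 1230:
  stratum 1: (250/1230)²·(1 − 51/250)·5.8²/51 = 0.0216905
  stratum 2: (520/1230)²·(1 − 73/520)·4.1²/73 = 0.035379
  stratum 3: (460/1230)²·(1 − 96/460)·15.6²/96 = 0.280561
V̂(x̄_st) = 0.33763
SE(x̄_st) = √0.33763 = 0.58106

x̄_st ≈ 19.88, SE ≈ 0.581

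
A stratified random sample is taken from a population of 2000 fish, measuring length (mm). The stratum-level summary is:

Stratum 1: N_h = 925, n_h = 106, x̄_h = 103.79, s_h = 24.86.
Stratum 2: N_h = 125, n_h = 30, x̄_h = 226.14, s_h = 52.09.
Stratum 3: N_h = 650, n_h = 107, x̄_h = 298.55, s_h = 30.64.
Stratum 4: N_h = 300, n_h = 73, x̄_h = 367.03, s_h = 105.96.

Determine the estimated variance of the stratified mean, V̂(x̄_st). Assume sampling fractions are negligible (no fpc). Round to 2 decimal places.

V̂(x̄_st) ≈ 5.99

V̂(x̄_st) = Σ W_h² s_h²/n_h, with W_h = N_h/N and N = 2000:
  stratum 1: (925/2000)²·24.86²/106 = 1.24715
  stratum 2: (125/2000)²·52.09²/30 = 0.353303
  stratum 3: (650/2000)²·30.64²/107 = 0.926745
  stratum 4: (300/2000)²·105.96²/73 = 3.46054
V̂(x̄_st) = 5.98774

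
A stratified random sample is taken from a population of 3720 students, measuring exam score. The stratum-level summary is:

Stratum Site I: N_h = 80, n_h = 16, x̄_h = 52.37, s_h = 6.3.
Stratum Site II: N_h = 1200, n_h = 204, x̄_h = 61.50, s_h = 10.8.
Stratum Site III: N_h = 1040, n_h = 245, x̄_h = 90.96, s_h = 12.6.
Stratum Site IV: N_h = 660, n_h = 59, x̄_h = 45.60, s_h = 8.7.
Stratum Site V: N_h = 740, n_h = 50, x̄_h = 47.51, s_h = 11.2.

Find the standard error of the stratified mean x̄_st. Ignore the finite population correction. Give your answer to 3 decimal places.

V̂(x̄_st) = Σ W_h² s_h²/n_h, with W_h = N_h/N and N = 3720:
  stratum Site I: (80/3720)²·6.3²/16 = 0.00114724
  stratum Site II: (1200/3720)²·10.8²/204 = 0.0594968
  stratum Site III: (1040/3720)²·12.6²/245 = 0.0506472
  stratum Site IV: (660/3720)²·8.7²/59 = 0.0403821
  stratum Site V: (740/3720)²·11.2²/50 = 0.0992758
V̂(x̄_st) = 0.250949
SE(x̄_st) = √0.250949 = 0.500948

SE(x̄_st) ≈ 0.501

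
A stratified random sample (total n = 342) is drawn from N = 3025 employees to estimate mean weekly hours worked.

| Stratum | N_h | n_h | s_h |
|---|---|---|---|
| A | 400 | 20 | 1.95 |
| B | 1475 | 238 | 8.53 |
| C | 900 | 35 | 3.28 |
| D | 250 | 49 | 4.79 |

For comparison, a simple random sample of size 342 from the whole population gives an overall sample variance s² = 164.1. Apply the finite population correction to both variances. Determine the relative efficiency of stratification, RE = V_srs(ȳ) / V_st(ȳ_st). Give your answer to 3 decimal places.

V̂(ȳ_st) = Σ W_h² (1 − n_h/N_h) s_h²/n_h, with W_h = N_h/N and N = 3025:
  stratum A: (400/3025)²·(1 − 20/400)·1.95²/20 = 0.00315814
  stratum B: (1475/3025)²·(1 − 238/1475)·8.53²/238 = 0.0609582
  stratum C: (900/3025)²·(1 − 35/900)·3.28²/35 = 0.026151
  stratum D: (250/3025)²·(1 − 49/250)·4.79²/49 = 0.00257134
V_st = 0.0928386
V_srs = (1 − 342/3025)·164.1/342 = 0.425577
Relative efficiency = V_srs / V_st = 0.425577/0.0928386 = 4.5840

RE ≈ 4.584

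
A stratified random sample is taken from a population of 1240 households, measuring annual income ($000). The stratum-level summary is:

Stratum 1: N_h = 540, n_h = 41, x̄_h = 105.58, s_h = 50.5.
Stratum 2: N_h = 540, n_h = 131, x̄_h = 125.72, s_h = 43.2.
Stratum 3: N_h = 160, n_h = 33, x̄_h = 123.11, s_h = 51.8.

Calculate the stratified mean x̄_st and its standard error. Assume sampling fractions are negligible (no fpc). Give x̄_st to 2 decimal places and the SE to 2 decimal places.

x̄_st ≈ 116.61, SE ≈ 3.98

x̄_st = Σ W_h x̄_h = (540·105.58 + 540·125.72 + 160·123.11)/1240 = 116.61258
V̂(x̄_st) = Σ W_h² s_h²/n_h, with W_h = N_h/N and N = 1240:
  stratum 1: (540/1240)²·50.5²/41 = 11.7962
  stratum 2: (540/1240)²·43.2²/131 = 2.70172
  stratum 3: (160/1240)²·51.8²/33 = 1.35376
V̂(x̄_st) = 15.8517
SE(x̄_st) = √15.8517 = 3.98142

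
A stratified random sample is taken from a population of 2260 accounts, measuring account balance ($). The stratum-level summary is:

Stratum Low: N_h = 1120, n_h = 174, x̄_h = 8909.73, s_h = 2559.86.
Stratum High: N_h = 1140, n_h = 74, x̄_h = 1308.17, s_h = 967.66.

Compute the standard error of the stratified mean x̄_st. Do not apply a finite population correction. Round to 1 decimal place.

V̂(x̄_st) = Σ W_h² s_h²/n_h, with W_h = N_h/N and N = 2260:
  stratum Low: (1120/2260)²·2559.86²/174 = 9249.16
  stratum High: (1140/2260)²·967.66²/74 = 3219.64
V̂(x̄_st) = 12468.8
SE(x̄_st) = √12468.8 = 111.664

SE(x̄_st) ≈ 111.7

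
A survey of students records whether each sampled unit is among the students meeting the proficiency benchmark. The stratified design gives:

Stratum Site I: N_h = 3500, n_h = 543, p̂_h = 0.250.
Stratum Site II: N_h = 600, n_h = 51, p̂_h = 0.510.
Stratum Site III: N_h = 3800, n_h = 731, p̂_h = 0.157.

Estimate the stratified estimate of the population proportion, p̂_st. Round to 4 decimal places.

N = 7900; stratum weights W_h = N_h/N.
p̂_st = Σ W_h p̂_h = (3500·0.250 + 600·0.510 + 3800·0.157)/7900 = 0.22501

p̂_st ≈ 0.2250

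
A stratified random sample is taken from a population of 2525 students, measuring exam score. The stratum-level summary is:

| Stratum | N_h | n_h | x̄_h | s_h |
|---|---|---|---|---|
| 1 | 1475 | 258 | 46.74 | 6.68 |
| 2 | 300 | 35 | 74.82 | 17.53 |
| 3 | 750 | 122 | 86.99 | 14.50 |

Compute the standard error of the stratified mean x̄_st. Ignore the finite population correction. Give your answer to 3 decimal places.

V̂(x̄_st) = Σ W_h² s_h²/n_h, with W_h = N_h/N and N = 2525:
  stratum 1: (1475/2525)²·6.68²/258 = 0.0590194
  stratum 2: (300/2525)²·17.53²/35 = 0.123941
  stratum 3: (750/2525)²·14.50²/122 = 0.152046
V̂(x̄_st) = 0.335007
SE(x̄_st) = √0.335007 = 0.578798

SE(x̄_st) ≈ 0.579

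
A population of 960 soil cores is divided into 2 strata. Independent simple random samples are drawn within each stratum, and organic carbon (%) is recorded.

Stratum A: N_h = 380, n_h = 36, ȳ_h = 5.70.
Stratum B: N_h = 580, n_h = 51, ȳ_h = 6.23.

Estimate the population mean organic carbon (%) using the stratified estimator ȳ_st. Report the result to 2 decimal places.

ȳ_st ≈ 6.02

N = Σ N_h = 960. Stratum weights W_h = N_h/N.
ȳ_st = (380·5.70 + 580·6.23) / 960 = 6.0202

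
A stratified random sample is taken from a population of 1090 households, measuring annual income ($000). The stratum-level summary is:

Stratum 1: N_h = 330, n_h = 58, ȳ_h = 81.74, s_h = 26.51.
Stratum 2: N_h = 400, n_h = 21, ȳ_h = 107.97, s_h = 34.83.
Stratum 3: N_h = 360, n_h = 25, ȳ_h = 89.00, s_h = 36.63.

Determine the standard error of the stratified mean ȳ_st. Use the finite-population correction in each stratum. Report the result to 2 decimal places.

SE(ȳ_st) ≈ 3.71

V̂(ȳ_st) = Σ W_h² (1 − n_h/N_h) s_h²/n_h, with W_h = N_h/N and N = 1090:
  stratum 1: (330/1090)²·(1 − 58/330)·26.51²/58 = 0.915422
  stratum 2: (400/1090)²·(1 − 21/400)·34.83²/21 = 7.37113
  stratum 3: (360/1090)²·(1 − 25/360)·36.63²/25 = 5.44789
V̂(ȳ_st) = 13.7344
SE(ȳ_st) = √13.7344 = 3.706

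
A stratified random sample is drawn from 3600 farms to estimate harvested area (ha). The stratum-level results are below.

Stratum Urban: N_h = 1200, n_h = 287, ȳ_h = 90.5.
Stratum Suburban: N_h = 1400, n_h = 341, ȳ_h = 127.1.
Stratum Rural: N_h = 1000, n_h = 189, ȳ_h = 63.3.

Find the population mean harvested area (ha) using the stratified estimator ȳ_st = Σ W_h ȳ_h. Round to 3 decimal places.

ȳ_st ≈ 97.178

N = Σ N_h = 3600. Stratum weights W_h = N_h/N.
ȳ_st = (1200·90.5 + 1400·127.1 + 1000·63.3) / 3600 = 97.17778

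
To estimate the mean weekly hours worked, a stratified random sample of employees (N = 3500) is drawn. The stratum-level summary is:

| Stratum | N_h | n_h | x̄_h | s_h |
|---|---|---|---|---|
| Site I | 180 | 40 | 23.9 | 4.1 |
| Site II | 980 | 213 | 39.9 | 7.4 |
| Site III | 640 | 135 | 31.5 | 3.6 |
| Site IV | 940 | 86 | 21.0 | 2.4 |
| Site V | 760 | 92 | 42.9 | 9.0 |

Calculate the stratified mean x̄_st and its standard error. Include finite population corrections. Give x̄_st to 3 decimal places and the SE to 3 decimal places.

x̄_st ≈ 33.117, SE ≈ 0.245

x̄_st = Σ W_h x̄_h = (180·23.9 + 980·39.9 + 640·31.5 + 940·21.0 + 760·42.9)/3500 = 33.11657
V̂(x̄_st) = Σ W_h² (1 − n_h/N_h) s_h²/n_h, with W_h = N_h/N and N = 3500:
  stratum Site I: (180/3500)²·(1 − 40/180)·4.1²/40 = 0.000864514
  stratum Site II: (980/3500)²·(1 − 213/980)·7.4²/213 = 0.015775
  stratum Site III: (640/3500)²·(1 − 135/640)·3.6²/135 = 0.00253283
  stratum Site IV: (940/3500)²·(1 − 86/940)·2.4²/86 = 0.00438908
  stratum Site V: (760/3500)²·(1 − 92/760)·9.0²/92 = 0.0364881
V̂(x̄_st) = 0.0600495
SE(x̄_st) = √0.0600495 = 0.24505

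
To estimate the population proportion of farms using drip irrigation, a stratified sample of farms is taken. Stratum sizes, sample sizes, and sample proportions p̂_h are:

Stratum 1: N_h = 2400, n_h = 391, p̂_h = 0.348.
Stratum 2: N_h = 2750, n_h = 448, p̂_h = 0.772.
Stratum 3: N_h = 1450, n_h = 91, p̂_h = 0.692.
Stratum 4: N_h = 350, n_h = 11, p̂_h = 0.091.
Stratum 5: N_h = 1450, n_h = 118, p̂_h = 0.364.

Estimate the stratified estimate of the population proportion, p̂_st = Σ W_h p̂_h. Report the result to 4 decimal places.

p̂_st ≈ 0.5382

N = 8400; stratum weights W_h = N_h/N.
p̂_st = Σ W_h p̂_h = (2400·0.348 + 2750·0.772 + 1450·0.692 + 350·0.091 + 1450·0.364)/8400 = 0.53824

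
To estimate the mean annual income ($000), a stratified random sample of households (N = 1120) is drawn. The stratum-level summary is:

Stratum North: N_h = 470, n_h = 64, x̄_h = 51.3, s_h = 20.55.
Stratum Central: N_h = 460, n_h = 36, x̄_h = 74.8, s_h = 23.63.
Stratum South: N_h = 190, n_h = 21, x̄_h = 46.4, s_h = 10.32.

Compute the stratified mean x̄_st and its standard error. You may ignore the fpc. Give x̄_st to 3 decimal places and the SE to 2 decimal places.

x̄_st ≈ 60.121, SE ≈ 1.98

x̄_st = Σ W_h x̄_h = (470·51.3 + 460·74.8 + 190·46.4)/1120 = 60.12054
V̂(x̄_st) = Σ W_h² s_h²/n_h, with W_h = N_h/N and N = 1120:
  stratum North: (470/1120)²·20.55²/64 = 1.16199
  stratum Central: (460/1120)²·23.63²/36 = 2.6164
  stratum South: (190/1120)²·10.32²/21 = 0.145952
V̂(x̄_st) = 3.92435
SE(x̄_st) = √3.92435 = 1.981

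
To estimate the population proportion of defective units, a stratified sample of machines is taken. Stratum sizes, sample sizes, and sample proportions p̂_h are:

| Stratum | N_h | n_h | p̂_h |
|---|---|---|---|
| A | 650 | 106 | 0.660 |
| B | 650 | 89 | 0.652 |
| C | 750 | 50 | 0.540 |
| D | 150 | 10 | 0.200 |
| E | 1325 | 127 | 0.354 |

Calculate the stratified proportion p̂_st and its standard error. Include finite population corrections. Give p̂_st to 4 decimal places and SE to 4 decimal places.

N = 3525; stratum weights W_h = N_h/N.
p̂_st = Σ W_h p̂_h = (650·0.660 + 650·0.652 + 750·0.540 + 150·0.200 + 1325·0.354)/3525 = 0.49840
V̂(p̂_st) = Σ W_h² (1 − n_h/N_h) p̂_h(1−p̂_h)/(n_h−1):
  stratum A: (650/3525)²·(1 − 106/650)·0.660·0.340/105 = 6.08174e-05
  stratum B: (650/3525)²·(1 − 89/650)·0.652·0.348/88 = 7.56662e-05
  stratum C: (750/3525)²·(1 − 50/750)·0.540·0.460/49 = 0.000214189
  stratum D: (150/3525)²·(1 − 10/150)·0.200·0.800/9 = 3.00454e-05
  stratum E: (1325/3525)²·(1 − 127/1325)·0.354·0.646/126 = 0.000231857
V̂(p̂_st) = 0.000612574; SE = √V̂ = 0.0247502

p̂_st ≈ 0.4984, SE ≈ 0.0248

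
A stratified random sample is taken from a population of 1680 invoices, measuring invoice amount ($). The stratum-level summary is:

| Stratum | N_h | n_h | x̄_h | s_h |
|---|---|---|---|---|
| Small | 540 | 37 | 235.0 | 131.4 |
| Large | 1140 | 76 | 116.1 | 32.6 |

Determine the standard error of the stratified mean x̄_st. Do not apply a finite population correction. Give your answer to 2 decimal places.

V̂(x̄_st) = Σ W_h² s_h²/n_h, with W_h = N_h/N and N = 1680:
  stratum Small: (540/1680)²·131.4²/37 = 48.2123
  stratum Large: (1140/1680)²·32.6²/76 = 6.43892
V̂(x̄_st) = 54.6512
SE(x̄_st) = √54.6512 = 7.39265

SE(x̄_st) ≈ 7.39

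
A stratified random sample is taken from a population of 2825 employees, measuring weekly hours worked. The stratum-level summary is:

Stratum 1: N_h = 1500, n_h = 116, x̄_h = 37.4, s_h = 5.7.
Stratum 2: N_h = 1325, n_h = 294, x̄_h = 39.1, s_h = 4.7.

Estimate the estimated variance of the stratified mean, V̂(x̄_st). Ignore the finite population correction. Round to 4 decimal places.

V̂(x̄_st) = Σ W_h² s_h²/n_h, with W_h = N_h/N and N = 2825:
  stratum 1: (1500/2825)²·5.7²/116 = 0.0789655
  stratum 2: (1325/2825)²·4.7²/294 = 0.0165289
V̂(x̄_st) = 0.0954944

V̂(x̄_st) ≈ 0.0955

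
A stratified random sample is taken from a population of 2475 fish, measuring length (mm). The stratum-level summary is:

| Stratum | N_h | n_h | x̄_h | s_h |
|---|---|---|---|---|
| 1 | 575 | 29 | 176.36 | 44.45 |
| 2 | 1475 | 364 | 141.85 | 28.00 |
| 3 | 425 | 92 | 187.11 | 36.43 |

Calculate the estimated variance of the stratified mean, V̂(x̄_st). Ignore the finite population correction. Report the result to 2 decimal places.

V̂(x̄_st) = Σ W_h² s_h²/n_h, with W_h = N_h/N and N = 2475:
  stratum 1: (575/2475)²·44.45²/29 = 3.67731
  stratum 2: (1475/2475)²·28.00²/364 = 0.764977
  stratum 3: (425/2475)²·36.43²/92 = 0.425361
V̂(x̄_st) = 4.86765

V̂(x̄_st) ≈ 4.87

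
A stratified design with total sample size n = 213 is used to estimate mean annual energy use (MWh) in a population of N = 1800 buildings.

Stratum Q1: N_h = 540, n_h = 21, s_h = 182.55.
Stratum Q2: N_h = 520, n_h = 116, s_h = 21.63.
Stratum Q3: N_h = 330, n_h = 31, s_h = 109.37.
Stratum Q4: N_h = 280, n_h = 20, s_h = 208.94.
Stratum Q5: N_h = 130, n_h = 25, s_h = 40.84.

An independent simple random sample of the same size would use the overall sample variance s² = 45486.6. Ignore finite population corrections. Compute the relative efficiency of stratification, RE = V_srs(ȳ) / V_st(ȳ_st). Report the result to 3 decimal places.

RE ≈ 1.020

V̂(ȳ_st) = Σ W_h² s_h²/n_h, with W_h = N_h/N and N = 1800:
  stratum Q1: (540/1800)²·182.55²/21 = 142.819
  stratum Q2: (520/1800)²·21.63²/116 = 0.336602
  stratum Q3: (330/1800)²·109.37²/31 = 12.9693
  stratum Q4: (280/1800)²·208.94²/20 = 52.8183
  stratum Q5: (130/1800)²·40.84²/25 = 0.347995
V_st = 209.292
V_srs = s²/n = 45486.6/213 = 213.552
Relative efficiency = V_srs / V_st = 213.552/209.292 = 1.0204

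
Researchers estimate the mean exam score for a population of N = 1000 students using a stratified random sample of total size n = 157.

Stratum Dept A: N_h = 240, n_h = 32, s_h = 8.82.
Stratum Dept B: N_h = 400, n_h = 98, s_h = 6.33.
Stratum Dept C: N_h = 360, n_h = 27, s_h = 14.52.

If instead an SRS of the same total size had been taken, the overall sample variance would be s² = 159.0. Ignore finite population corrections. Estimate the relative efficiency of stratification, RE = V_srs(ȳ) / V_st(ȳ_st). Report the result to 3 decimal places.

RE ≈ 0.832

V̂(ȳ_st) = Σ W_h² s_h²/n_h, with W_h = N_h/N and N = 1000:
  stratum Dept A: (240/1000)²·8.82²/32 = 0.140026
  stratum Dept B: (400/1000)²·6.33²/98 = 0.0654186
  stratum Dept C: (360/1000)²·14.52²/27 = 1.01199
V_st = 1.21743
V_srs = s²/n = 159.0/157 = 1.01274
Relative efficiency = V_srs / V_st = 1.01274/1.21743 = 0.8319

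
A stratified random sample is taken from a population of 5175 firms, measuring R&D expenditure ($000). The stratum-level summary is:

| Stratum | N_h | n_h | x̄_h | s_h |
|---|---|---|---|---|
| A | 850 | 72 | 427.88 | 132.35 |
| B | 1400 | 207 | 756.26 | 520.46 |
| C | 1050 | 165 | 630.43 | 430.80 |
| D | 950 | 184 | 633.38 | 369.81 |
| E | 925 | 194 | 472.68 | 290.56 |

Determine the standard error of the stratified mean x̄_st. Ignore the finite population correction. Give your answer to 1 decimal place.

V̂(x̄_st) = Σ W_h² s_h²/n_h, with W_h = N_h/N and N = 5175:
  stratum A: (850/5175)²·132.35²/72 = 6.56346
  stratum B: (1400/5175)²·520.46²/207 = 95.7723
  stratum C: (1050/5175)²·430.80²/165 = 46.3047
  stratum D: (950/5175)²·369.81²/184 = 25.0476
  stratum E: (925/5175)²·290.56²/194 = 13.9038
V̂(x̄_st) = 187.592
SE(x̄_st) = √187.592 = 13.6964

SE(x̄_st) ≈ 13.7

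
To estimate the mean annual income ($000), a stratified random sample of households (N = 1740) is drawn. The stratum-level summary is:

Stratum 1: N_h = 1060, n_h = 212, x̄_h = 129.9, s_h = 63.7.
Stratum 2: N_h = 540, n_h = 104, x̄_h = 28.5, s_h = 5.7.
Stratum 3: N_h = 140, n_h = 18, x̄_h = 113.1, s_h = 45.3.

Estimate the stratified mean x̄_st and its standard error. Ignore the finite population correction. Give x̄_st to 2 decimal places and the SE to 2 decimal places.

x̄_st = Σ W_h x̄_h = (1060·129.9 + 540·28.5 + 140·113.1)/1740 = 97.07931
V̂(x̄_st) = Σ W_h² s_h²/n_h, with W_h = N_h/N and N = 1740:
  stratum 1: (1060/1740)²·63.7²/212 = 7.10324
  stratum 2: (540/1740)²·5.7²/104 = 0.0300888
  stratum 3: (140/1740)²·45.3²/18 = 0.738043
V̂(x̄_st) = 7.87137
SE(x̄_st) = √7.87137 = 2.8056

x̄_st ≈ 97.08, SE ≈ 2.81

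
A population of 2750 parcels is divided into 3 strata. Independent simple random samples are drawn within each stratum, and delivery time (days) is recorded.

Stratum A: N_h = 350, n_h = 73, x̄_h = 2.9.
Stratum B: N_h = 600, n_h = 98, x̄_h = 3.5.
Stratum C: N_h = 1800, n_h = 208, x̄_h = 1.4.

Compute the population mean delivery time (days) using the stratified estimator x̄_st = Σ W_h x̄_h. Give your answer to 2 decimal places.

x̄_st ≈ 2.05

N = Σ N_h = 2750. Stratum weights W_h = N_h/N.
x̄_st = (350·2.9 + 600·3.5 + 1800·1.4) / 2750 = 2.0491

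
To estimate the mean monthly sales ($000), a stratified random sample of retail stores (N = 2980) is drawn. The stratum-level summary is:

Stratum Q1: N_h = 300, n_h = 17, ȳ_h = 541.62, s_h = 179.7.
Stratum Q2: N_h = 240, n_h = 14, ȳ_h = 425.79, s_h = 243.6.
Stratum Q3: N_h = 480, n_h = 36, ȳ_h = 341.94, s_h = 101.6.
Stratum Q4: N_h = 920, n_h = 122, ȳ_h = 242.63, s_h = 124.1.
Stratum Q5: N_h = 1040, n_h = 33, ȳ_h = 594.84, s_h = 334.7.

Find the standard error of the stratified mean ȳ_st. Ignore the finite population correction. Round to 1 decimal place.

V̂(ȳ_st) = Σ W_h² s_h²/n_h, with W_h = N_h/N and N = 2980:
  stratum Q1: (300/2980)²·179.7²/17 = 19.2512
  stratum Q2: (240/2980)²·243.6²/14 = 27.4926
  stratum Q3: (480/2980)²·101.6²/36 = 7.43935
  stratum Q4: (920/2980)²·124.1²/122 = 12.0317
  stratum Q5: (1040/2980)²·334.7²/33 = 413.458
V̂(ȳ_st) = 479.673
SE(ȳ_st) = √479.673 = 21.9014

SE(ȳ_st) ≈ 21.9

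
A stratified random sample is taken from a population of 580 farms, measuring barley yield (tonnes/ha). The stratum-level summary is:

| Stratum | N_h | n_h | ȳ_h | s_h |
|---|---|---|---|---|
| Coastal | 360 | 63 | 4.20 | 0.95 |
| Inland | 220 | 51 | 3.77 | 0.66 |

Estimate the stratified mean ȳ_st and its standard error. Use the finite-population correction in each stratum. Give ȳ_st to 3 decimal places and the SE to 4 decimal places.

ȳ_st ≈ 4.037, SE ≈ 0.0741

ȳ_st = Σ W_h ȳ_h = (360·4.20 + 220·3.77)/580 = 4.03690
V̂(ȳ_st) = Σ W_h² (1 − n_h/N_h) s_h²/n_h, with W_h = N_h/N and N = 580:
  stratum Coastal: (360/580)²·(1 − 63/360)·0.95²/63 = 0.00455313
  stratum Inland: (220/580)²·(1 − 51/220)·0.66²/51 = 0.000943998
V̂(ȳ_st) = 0.00549712
SE(ȳ_st) = √0.00549712 = 0.0741426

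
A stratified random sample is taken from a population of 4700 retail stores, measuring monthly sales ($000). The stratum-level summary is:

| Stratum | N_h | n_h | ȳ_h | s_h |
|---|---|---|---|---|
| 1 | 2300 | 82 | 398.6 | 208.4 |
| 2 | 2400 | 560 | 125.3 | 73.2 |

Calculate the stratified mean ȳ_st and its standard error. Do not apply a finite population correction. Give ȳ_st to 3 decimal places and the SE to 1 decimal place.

ȳ_st = Σ W_h ȳ_h = (2300·398.6 + 2400·125.3)/4700 = 259.04255
V̂(ȳ_st) = Σ W_h² s_h²/n_h, with W_h = N_h/N and N = 4700:
  stratum 1: (2300/4700)²·208.4²/82 = 126.836
  stratum 2: (2400/4700)²·73.2²/560 = 2.49494
V̂(ȳ_st) = 129.331
SE(ȳ_st) = √129.331 = 11.3724

ȳ_st ≈ 259.043, SE ≈ 11.4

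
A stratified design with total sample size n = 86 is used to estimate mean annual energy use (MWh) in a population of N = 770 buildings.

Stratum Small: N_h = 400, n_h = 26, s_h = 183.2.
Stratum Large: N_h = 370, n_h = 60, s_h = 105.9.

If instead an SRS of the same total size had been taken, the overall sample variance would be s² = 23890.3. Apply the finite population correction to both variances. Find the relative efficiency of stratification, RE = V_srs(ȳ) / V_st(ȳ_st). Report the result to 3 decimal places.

RE ≈ 0.682

V̂(ȳ_st) = Σ W_h² (1 − n_h/N_h) s_h²/n_h, with W_h = N_h/N and N = 770:
  stratum Small: (400/770)²·(1 − 26/400)·183.2²/26 = 325.707
  stratum Large: (370/770)²·(1 − 60/370)·105.9²/60 = 36.1595
V_st = 361.867
V_srs = (1 − 86/770)·23890.3/86 = 246.768
Relative efficiency = V_srs / V_st = 246.768/361.867 = 0.6819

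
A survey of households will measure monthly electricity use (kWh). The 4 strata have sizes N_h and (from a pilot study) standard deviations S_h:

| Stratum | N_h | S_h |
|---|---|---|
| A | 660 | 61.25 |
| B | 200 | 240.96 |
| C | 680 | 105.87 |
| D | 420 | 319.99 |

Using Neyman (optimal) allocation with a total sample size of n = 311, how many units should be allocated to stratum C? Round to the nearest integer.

76

Neyman allocation: n_h = n · N_h S_h / Σ N_i S_i, with n = 311.
  stratum A: N_h·S_h = 660·61.25 = 40425.00
  stratum B: N_h·S_h = 200·240.96 = 48192.00
  stratum C: N_h·S_h = 680·105.87 = 71991.60
  stratum D: N_h·S_h = 420·319.99 = 134395.80
Σ N_h S_h = 295004.40
n for stratum C = 311·71991.60/295004.40 = 75.895 → 76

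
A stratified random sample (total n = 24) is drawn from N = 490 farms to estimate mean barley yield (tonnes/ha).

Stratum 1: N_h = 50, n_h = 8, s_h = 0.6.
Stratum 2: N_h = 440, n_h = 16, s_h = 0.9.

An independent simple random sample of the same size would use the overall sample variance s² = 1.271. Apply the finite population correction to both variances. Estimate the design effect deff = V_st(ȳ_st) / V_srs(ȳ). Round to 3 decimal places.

V̂(ȳ_st) = Σ W_h² (1 − n_h/N_h) s_h²/n_h, with W_h = N_h/N and N = 490:
  stratum 1: (50/490)²·(1 − 8/50)·0.6²/8 = 0.000393586
  stratum 2: (440/490)²·(1 − 16/440)·0.9²/16 = 0.0393361
V_st = 0.0397297
V_srs = (1 − 24/490)·1.271/24 = 0.0503645
deff = V_st / V_srs = 0.0397297/0.0503645 = 0.7888

deff ≈ 0.789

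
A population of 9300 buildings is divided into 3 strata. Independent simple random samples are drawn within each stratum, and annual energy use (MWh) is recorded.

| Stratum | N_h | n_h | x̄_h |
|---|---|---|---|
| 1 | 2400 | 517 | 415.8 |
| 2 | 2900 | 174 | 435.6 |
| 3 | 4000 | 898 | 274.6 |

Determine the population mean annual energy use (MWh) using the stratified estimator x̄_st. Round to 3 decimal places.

x̄_st ≈ 361.243

N = Σ N_h = 9300. Stratum weights W_h = N_h/N.
x̄_st = (2400·415.8 + 2900·435.6 + 4000·274.6) / 9300 = 361.24301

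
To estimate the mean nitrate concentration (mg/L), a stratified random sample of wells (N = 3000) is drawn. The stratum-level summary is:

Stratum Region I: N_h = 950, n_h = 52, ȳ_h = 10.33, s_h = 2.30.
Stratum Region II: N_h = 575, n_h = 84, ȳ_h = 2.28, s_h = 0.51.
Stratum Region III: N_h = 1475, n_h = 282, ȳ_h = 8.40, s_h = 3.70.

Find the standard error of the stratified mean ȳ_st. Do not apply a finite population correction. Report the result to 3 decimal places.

V̂(ȳ_st) = Σ W_h² s_h²/n_h, with W_h = N_h/N and N = 3000:
  stratum Region I: (950/3000)²·2.30²/52 = 0.0102013
  stratum Region II: (575/3000)²·0.51²/84 = 0.000113751
  stratum Region III: (1475/3000)²·3.70²/282 = 0.0117353
V̂(ȳ_st) = 0.0220504
SE(ȳ_st) = √0.0220504 = 0.148494

SE(ȳ_st) ≈ 0.148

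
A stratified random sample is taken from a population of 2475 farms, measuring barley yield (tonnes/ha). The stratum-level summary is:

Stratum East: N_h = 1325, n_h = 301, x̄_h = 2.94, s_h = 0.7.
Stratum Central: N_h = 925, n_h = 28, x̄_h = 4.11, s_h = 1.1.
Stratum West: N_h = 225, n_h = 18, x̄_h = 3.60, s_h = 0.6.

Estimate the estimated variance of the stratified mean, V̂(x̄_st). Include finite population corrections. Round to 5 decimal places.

V̂(x̄_st) ≈ 0.00637

V̂(x̄_st) = Σ W_h² (1 − n_h/N_h) s_h²/n_h, with W_h = N_h/N and N = 2475:
  stratum East: (1325/2475)²·(1 − 301/1325)·0.7²/301 = 0.000360575
  stratum Central: (925/2475)²·(1 − 28/925)·1.1²/28 = 0.00585344
  stratum West: (225/2475)²·(1 − 18/225)·0.6²/18 = 0.000152066
V̂(x̄_st) = 0.00636608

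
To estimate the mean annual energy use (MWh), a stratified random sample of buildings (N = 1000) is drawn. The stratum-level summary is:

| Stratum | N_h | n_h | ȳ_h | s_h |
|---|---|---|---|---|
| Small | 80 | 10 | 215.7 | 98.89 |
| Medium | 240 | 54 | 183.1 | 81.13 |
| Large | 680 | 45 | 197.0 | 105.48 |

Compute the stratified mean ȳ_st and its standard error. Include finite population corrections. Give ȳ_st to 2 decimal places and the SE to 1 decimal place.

ȳ_st ≈ 195.16, SE ≈ 10.8

ȳ_st = Σ W_h ȳ_h = (80·215.7 + 240·183.1 + 680·197.0)/1000 = 195.16000
V̂(ȳ_st) = Σ W_h² (1 − n_h/N_h) s_h²/n_h, with W_h = N_h/N and N = 1000:
  stratum Small: (80/1000)²·(1 − 10/80)·98.89²/10 = 5.47637
  stratum Medium: (240/1000)²·(1 − 54/240)·81.13²/54 = 5.44118
  stratum Large: (680/1000)²·(1 − 45/680)·105.48²/45 = 106.76
V̂(ȳ_st) = 117.678
SE(ȳ_st) = √117.678 = 10.8479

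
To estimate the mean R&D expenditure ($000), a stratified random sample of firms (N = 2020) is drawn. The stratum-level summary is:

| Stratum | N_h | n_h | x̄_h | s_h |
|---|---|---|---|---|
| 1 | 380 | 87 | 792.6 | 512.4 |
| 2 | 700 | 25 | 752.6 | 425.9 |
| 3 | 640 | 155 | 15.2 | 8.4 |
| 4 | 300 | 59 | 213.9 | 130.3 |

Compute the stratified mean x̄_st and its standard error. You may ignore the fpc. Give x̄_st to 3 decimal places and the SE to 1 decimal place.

x̄_st = Σ W_h x̄_h = (380·792.6 + 700·752.6 + 640·15.2 + 300·213.9)/2020 = 446.48812
V̂(x̄_st) = Σ W_h² s_h²/n_h, with W_h = N_h/N and N = 2020:
  stratum 1: (380/2020)²·512.4²/87 = 106.798
  stratum 2: (700/2020)²·425.9²/25 = 871.302
  stratum 3: (640/2020)²·8.4²/155 = 0.0456966
  stratum 4: (300/2020)²·130.3²/59 = 6.34712
V̂(x̄_st) = 984.493
SE(x̄_st) = √984.493 = 31.3766

x̄_st ≈ 446.488, SE ≈ 31.4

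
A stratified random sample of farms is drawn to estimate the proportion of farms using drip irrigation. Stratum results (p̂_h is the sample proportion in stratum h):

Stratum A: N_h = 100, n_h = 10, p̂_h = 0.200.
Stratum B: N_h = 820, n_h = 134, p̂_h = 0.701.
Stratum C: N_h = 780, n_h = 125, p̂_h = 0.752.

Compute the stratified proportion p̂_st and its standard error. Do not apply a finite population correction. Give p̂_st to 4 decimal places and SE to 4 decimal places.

N = 1700; stratum weights W_h = N_h/N.
p̂_st = Σ W_h p̂_h = (100·0.200 + 820·0.701 + 780·0.752)/1700 = 0.69493
V̂(p̂_st) = Σ W_h² p̂_h(1−p̂_h)/(n_h−1):
  stratum A: (100/1700)²·0.200·0.800/9 = 6.15148e-05
  stratum B: (820/1700)²·0.701·0.299/133 = 0.000366663
  stratum C: (780/1700)²·0.752·0.248/124 = 0.000316621
V̂(p̂_st) = 0.000744799; SE = √V̂ = 0.027291

p̂_st ≈ 0.6949, SE ≈ 0.0273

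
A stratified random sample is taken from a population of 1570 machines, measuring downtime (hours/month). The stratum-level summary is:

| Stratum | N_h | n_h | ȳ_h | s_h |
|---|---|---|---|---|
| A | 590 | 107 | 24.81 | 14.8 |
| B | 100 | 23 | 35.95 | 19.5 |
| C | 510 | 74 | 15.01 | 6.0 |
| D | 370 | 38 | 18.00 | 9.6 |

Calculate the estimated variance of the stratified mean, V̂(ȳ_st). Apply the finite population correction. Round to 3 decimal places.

V̂(ȳ_st) = Σ W_h² (1 − n_h/N_h) s_h²/n_h, with W_h = N_h/N and N = 1570:
  stratum A: (590/1570)²·(1 − 107/590)·14.8²/107 = 0.236668
  stratum B: (100/1570)²·(1 − 23/100)·19.5²/23 = 0.0516455
  stratum C: (510/1570)²·(1 − 74/510)·6.0²/74 = 0.0438862
  stratum D: (370/1570)²·(1 − 38/370)·9.6²/38 = 0.120865
V̂(ȳ_st) = 0.453064

V̂(ȳ_st) ≈ 0.453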